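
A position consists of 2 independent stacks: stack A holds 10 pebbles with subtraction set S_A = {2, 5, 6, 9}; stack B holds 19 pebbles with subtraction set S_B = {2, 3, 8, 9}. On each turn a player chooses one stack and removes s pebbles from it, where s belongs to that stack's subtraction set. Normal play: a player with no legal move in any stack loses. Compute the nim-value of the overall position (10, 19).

Stack A, S = {2, 5, 6, 9}:
G(0) = 0
G(1) = mex{} = 0
G(2) = mex{0} = 1
G(3) = mex{0} = 1
G(4) = mex{1} = 0
G(5) = mex{1,0} = 2
G(6) = mex{0,0,0} = 1
G(7) = mex{2,1,0} = 3
G(8) = mex{1,1,1} = 0
G(9) = mex{3,0,1,0} = 2
G(10) = mex{0,2,0,0} = 1
G_A(10) = 1.
Stack B, S = {2, 3, 8, 9}:
G(0) = 0
G(1) = mex{} = 0
G(2) = mex{0} = 1
G(3) = mex{0,0} = 1
G(4) = mex{1,0} = 2
G(5) = mex{1,1} = 0
G(6) = mex{2,1} = 0
G(7) = mex{0,2} = 1
G(8) = mex{0,0,0} = 1
G(9) = mex{1,0,0,0} = 2
G(10) = mex{1,1,1,0} = 2
G(11) = mex{2,1,1,1} = 0
G(12) = mex{2,2,2,1} = 0
G(13) = mex{0,2,0,2} = 1
G(14) = mex{0,0,0,0} = 1
G(15) = mex{1,0,1,0} = 2
G(16) = mex{1,1,1,1} = 0
G(17) = mex{2,1,2,1} = 0
G(18) = mex{0,2,2,2} = 1
G(19) = mex{0,0,0,2} = 1
G_B(19) = 1.
Combined Grundy value = 1 ⊕ 1 = 0.

0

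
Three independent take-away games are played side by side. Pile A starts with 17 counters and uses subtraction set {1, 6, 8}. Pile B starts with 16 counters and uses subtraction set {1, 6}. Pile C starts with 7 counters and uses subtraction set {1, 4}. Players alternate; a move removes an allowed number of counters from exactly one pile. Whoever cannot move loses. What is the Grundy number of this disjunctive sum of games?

1

Pile A, S = {1, 6, 8}:
G(0) = 0
G(1) = mex{0} = 1
G(2) = mex{1} = 0
G(3) = mex{0} = 1
G(4) = mex{1} = 0
G(5) = mex{0} = 1
G(6) = mex{1,0} = 2
G(7) = mex{2,1} = 0
G(8) = mex{0,0,0} = 1
G(9) = mex{1,1,1} = 0
G(10) = mex{0,0,0} = 1
G(11) = mex{1,1,1} = 0
G(12) = mex{0,2,0} = 1
G(13) = mex{1,0,1} = 2
G(14) = mex{2,1,2} = 0
G(15) = mex{0,0,0} = 1
G(16) = mex{1,1,1} = 0
G(17) = mex{0,0,0} = 1
G_A(17) = 1.
Pile B, S = {1, 6}:
G(0) = 0
G(1) = mex{0} = 1
G(2) = mex{1} = 0
G(3) = mex{0} = 1
G(4) = mex{1} = 0
G(5) = mex{0} = 1
G(6) = mex{1,0} = 2
G(7) = mex{2,1} = 0
G(8) = mex{0,0} = 1
G(9) = mex{1,1} = 0
G(10) = mex{0,0} = 1
G(11) = mex{1,1} = 0
G(12) = mex{0,2} = 1
G(13) = mex{1,0} = 2
G(14) = mex{2,1} = 0
G(15) = mex{0,0} = 1
G(16) = mex{1,1} = 0
G_B(16) = 0.
Pile C, S = {1, 4}:
G(0) = 0
G(1) = mex{0} = 1
G(2) = mex{1} = 0
G(3) = mex{0} = 1
G(4) = mex{1,0} = 2
G(5) = mex{2,1} = 0
G(6) = mex{0,0} = 1
G(7) = mex{1,1} = 0
G_C(7) = 0.
Combined Grundy value = 1 ⊕ 0 ⊕ 0 = 1.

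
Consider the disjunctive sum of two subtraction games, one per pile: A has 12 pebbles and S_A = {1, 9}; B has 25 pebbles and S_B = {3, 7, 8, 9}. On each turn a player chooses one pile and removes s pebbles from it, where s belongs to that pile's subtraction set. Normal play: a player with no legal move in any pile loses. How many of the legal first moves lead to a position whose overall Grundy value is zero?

6

Pile A, S = {1, 9}:
n :  0  1  2  3  4  5  6  7  8  9 10 11 12
G :  0  1  0  1  0  1  0  1  0  1  0  1  0
G_A(12) = 0.
Pile B, S = {3, 7, 8, 9}:
n :  0  1  2  3  4  5  6  7  8  9 10 11 12 13 14 15 16 17 18 19 20 21 22 23 24 25
G :  0  0  0  1  1  1  0  2  2  1  3  3  0  2  4  1  0  0  0  1  1  1  0  2  2  1
G_B(25) = 1.
Combined Grundy value = 0 ⊕ 1 = 1.
A winning move leaves total XOR = 0, i.e. changes one component's Grundy value g to g ⊕ X where X is the current total.
Pile A: need g' = 0⊕1 = 1. Options: 12−1→G=1, 12−9→G=1. Hits: 2.
Pile B: need g' = 1⊕1 = 0. Options: 25−3→G=0, 25−7→G=0, 25−8→G=0, 25−9→G=0. Hits: 4.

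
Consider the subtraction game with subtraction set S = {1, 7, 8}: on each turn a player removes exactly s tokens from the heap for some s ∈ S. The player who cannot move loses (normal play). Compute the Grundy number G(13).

3

G(0) = 0
G(1) = mex{0} = 1
G(2) = mex{1} = 0
G(3) = mex{0} = 1
G(4) = mex{1} = 0
G(5) = mex{0} = 1
G(6) = mex{1} = 0
G(7) = mex{0,0} = 1
G(8) = mex{1,1,0} = 2
G(9) = mex{2,0,1} = 3
G(10) = mex{3,1,0} = 2
G(11) = mex{2,0,1} = 3
G(12) = mex{3,1,0} = 2
G(13) = mex{2,0,1} = 3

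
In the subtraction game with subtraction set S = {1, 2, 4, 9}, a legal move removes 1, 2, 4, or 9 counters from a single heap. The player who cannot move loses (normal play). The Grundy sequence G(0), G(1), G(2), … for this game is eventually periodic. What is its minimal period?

n :  0  1  2  3  4  5  6  7  8  9 10 11 12 13 14 15 16 17 18 19 20 21 22 23
G :  0  1  2  0  1  2  0  1  2  3  4  0  1  2  0  1  2  0  1  2  3  4  0  1
G(n+11) = G(n) holds for n = 0,…,8 (a full window of length max(S) = 9), so the sequence is purely periodic with period 11.

11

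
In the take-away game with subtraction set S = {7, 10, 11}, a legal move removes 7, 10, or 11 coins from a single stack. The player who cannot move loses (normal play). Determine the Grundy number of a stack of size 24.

n :  0  1  2  3  4  5  6  7  8  9 10 11 12 13 14 15 16 17 18 19 20 21 22 23 24
G :  0  0  0  0  0  0  0  1  1  1  1  1  1  1  2  2  2  2  0  0  0  0  0  0  0

0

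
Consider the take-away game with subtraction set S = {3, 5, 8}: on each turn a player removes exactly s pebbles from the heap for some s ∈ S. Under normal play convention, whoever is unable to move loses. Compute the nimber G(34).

G(0) = 0
G(1) = mex{} = 0
G(2) = mex{} = 0
G(3) = mex{0} = 1
G(4) = mex{0} = 1
G(5) = mex{0,0} = 1
G(6) = mex{1,0} = 2
G(7) = mex{1,0} = 2
G(8) = mex{1,1,0} = 2
G(9) = mex{2,1,0} = 3
G(10) = mex{2,1,0} = 3
G(11) = mex{2,2,1} = 0
G(12) = mex{3,2,1} = 0
G(13) = mex{3,2,1} = 0
G(14) = mex{0,3,2} = 1
G(15) = mex{0,3,2} = 1
G(16) = mex{0,0,2} = 1
G(17) = mex{1,0,3} = 2
G(18) = mex{1,0,3} = 2
G(19) = mex{1,1,0} = 2
G(20) = mex{2,1,0} = 3
G(21) = mex{2,1,0} = 3
G(22) = mex{2,2,1} = 0
G(23) = mex{3,2,1} = 0
G(24) = mex{3,2,1} = 0
G(25) = mex{0,3,2} = 1
G(26) = mex{0,3,2} = 1
G(27) = mex{0,0,2} = 1
G(28) = mex{1,0,3} = 2
G(29) = mex{1,0,3} = 2
G(30) = mex{1,1,0} = 2
G(31) = mex{2,1,0} = 3
G(32) = mex{2,1,0} = 3
G(33) = mex{2,2,1} = 0
G(34) = mex{3,2,1} = 0

0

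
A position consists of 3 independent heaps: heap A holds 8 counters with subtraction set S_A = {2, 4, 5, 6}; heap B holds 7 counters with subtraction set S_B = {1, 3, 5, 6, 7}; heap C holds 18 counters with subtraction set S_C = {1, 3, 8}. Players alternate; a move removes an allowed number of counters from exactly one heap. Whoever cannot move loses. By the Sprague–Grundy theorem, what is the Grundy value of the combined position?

2

Heap A, S = {2, 4, 5, 6}:
n : 0 1 2 3 4 5 6 7 8
G : 0 0 1 1 2 2 3 3 0
G_A(8) = 0.
Heap B, S = {1, 3, 5, 6, 7}:
n : 0 1 2 3 4 5 6 7
G : 0 1 0 1 0 1 2 3
G_B(7) = 3.
Heap C, S = {1, 3, 8}:
n :  0  1  2  3  4  5  6  7  8  9 10 11 12 13 14 15 16 17 18
G :  0  1  0  1  0  1  0  1  2  3  2  0  1  0  1  0  1  0  1
G_C(18) = 1.
Combined Grundy value = 0 ⊕ 3 ⊕ 1 = 2.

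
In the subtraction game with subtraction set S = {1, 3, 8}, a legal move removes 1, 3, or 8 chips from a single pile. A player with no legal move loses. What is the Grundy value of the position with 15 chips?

n :  0  1  2  3  4  5  6  7  8  9 10 11 12 13 14 15
G :  0  1  0  1  0  1  0  1  2  3  2  0  1  0  1  0

0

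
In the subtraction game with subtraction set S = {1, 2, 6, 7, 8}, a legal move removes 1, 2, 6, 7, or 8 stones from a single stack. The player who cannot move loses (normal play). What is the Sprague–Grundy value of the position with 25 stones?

1

G(0) = 0
G(1) = mex{0} = 1
G(2) = mex{1,0} = 2
G(3) = mex{2,1} = 0
G(4) = mex{0,2} = 1
G(5) = mex{1,0} = 2
G(6) = mex{2,1,0} = 3
G(7) = mex{3,2,1,0} = 4
G(8) = mex{4,3,2,1,0} = 5
G(9) = mex{5,4,0,2,1} = 3
G(10) = mex{3,5,1,0,2} = 4
G(11) = mex{4,3,2,1,0} = 5
G(12) = mex{5,4,3,2,1} = 0
G(13) = mex{0,5,4,3,2} = 1
G(14) = mex{1,0,5,4,3} = 2
G(15) = mex{2,1,3,5,4} = 0
G(16) = mex{0,2,4,3,5} = 1
G(17) = mex{1,0,5,4,3} = 2
G(18) = mex{2,1,0,5,4} = 3
G(19) = mex{3,2,1,0,5} = 4
G(20) = mex{4,3,2,1,0} = 5
G(21) = mex{5,4,0,2,1} = 3
G(22) = mex{3,5,1,0,2} = 4
G(23) = mex{4,3,2,1,0} = 5
G(24) = mex{5,4,3,2,1} = 0
G(25) = mex{0,5,4,3,2} = 1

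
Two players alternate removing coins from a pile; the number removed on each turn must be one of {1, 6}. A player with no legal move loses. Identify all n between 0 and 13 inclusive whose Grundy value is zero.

0, 2, 4, 7, 9, 11

n :  0  1  2  3  4  5  6  7  8  9 10 11 12 13
G :  0  1  0  1  0  1  2  0  1  0  1  0  1  2
P-positions are exactly the n with G(n) = 0.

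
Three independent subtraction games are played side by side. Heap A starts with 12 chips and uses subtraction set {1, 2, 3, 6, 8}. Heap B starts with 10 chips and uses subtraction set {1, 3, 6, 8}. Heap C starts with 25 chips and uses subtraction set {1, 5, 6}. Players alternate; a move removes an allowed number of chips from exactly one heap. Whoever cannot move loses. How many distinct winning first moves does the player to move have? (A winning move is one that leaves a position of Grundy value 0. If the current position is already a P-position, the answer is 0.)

3

Heap A, S = {1, 2, 3, 6, 8}:
n :  0  1  2  3  4  5  6  7  8  9 10 11 12
G :  0  1  2  3  0  1  2  3  4  0  1  2  3
G_A(12) = 3.
Heap B, S = {1, 3, 6, 8}:
n :  0  1  2  3  4  5  6  7  8  9 10
G :  0  1  0  1  0  1  2  3  2  0  1
G_B(10) = 1.
Heap C, S = {1, 5, 6}:
G(0) = 0
G(1) = mex{0} = 1
G(2) = mex{1} = 0
G(3) = mex{0} = 1
G(4) = mex{1} = 0
G(5) = mex{0,0} = 1
G(6) = mex{1,1,0} = 2
G(7) = mex{2,0,1} = 3
G(8) = mex{3,1,0} = 2
G(9) = mex{2,0,1} = 3
G(10) = mex{3,1,0} = 2
G(11) = mex{2,2,1} = 0
G(12) = mex{0,3,2} = 1
G(13) = mex{1,2,3} = 0
G(14) = mex{0,3,2} = 1
G(15) = mex{1,2,3} = 0
G(16) = mex{0,0,2} = 1
G(17) = mex{1,1,0} = 2
G(18) = mex{2,0,1} = 3
G(19) = mex{3,1,0} = 2
G(20) = mex{2,0,1} = 3
G(21) = mex{3,1,0} = 2
G(22) = mex{2,2,1} = 0
G(23) = mex{0,3,2} = 1
G(24) = mex{1,2,3} = 0
G(25) = mex{0,3,2} = 1
G_C(25) = 1.
Combined Grundy value = 3 ⊕ 1 ⊕ 1 = 3.
A winning move leaves total XOR = 0, i.e. changes one component's Grundy value g to g ⊕ X where X is the current total.
Heap A: need g' = 3⊕3 = 0. Options: 12−1→G=2, 12−2→G=1, 12−3→G=0, 12−6→G=2, 12−8→G=0. Hits: 2.
Heap B: need g' = 1⊕3 = 2. Options: 10−1→G=0, 10−3→G=3, 10−6→G=0, 10−8→G=0. Hits: 0.
Heap C: need g' = 1⊕3 = 2. Options: 25−1→G=0, 25−5→G=3, 25−6→G=2. Hits: 1.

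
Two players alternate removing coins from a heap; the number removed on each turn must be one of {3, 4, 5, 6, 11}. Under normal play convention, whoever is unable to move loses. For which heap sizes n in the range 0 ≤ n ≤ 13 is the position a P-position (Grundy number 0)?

0, 1, 2, 9, 10

G(0) = 0
G(1) = mex{} = 0
G(2) = mex{} = 0
G(3) = mex{0} = 1
G(4) = mex{0,0} = 1
G(5) = mex{0,0,0} = 1
G(6) = mex{1,0,0,0} = 2
G(7) = mex{1,1,0,0} = 2
G(8) = mex{1,1,1,0} = 2
G(9) = mex{2,1,1,1} = 0
G(10) = mex{2,2,1,1} = 0
G(11) = mex{2,2,2,1,0} = 3
G(12) = mex{0,2,2,2,0} = 1
G(13) = mex{0,0,2,2,0} = 1
P-positions are exactly the n with G(n) = 0.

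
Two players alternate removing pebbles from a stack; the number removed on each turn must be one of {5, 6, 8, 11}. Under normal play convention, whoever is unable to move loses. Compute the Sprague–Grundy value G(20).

G(0) = 0
G(1) = mex{} = 0
G(2) = mex{} = 0
G(3) = mex{} = 0
G(4) = mex{} = 0
G(5) = mex{0} = 1
G(6) = mex{0,0} = 1
G(7) = mex{0,0} = 1
G(8) = mex{0,0,0} = 1
G(9) = mex{0,0,0} = 1
G(10) = mex{1,0,0} = 2
G(11) = mex{1,1,0,0} = 2
G(12) = mex{1,1,0,0} = 2
G(13) = mex{1,1,1,0} = 2
G(14) = mex{1,1,1,0} = 2
G(15) = mex{2,1,1,0} = 3
G(16) = mex{2,2,1,1} = 0
G(17) = mex{2,2,1,1} = 0
G(18) = mex{2,2,2,1} = 0
G(19) = mex{2,2,2,1} = 0
G(20) = mex{3,2,2,1} = 0

0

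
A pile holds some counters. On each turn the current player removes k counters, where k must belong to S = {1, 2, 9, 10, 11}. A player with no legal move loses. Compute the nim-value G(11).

G(0) = 0
G(1) = mex{0} = 1
G(2) = mex{1,0} = 2
G(3) = mex{2,1} = 0
G(4) = mex{0,2} = 1
G(5) = mex{1,0} = 2
G(6) = mex{2,1} = 0
G(7) = mex{0,2} = 1
G(8) = mex{1,0} = 2
G(9) = mex{2,1,0} = 3
G(10) = mex{3,2,1,0} = 4
G(11) = mex{4,3,2,1,0} = 5

5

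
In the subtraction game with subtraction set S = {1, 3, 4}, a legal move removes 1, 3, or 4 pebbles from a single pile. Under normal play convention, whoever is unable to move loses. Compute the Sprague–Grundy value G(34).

2

G(0) = 0
G(1) = mex{0} = 1
G(2) = mex{1} = 0
G(3) = mex{0,0} = 1
G(4) = mex{1,1,0} = 2
G(5) = mex{2,0,1} = 3
G(6) = mex{3,1,0} = 2
G(7) = mex{2,2,1} = 0
G(8) = mex{0,3,2} = 1
G(9) = mex{1,2,3} = 0
G(10) = mex{0,0,2} = 1
G(11) = mex{1,1,0} = 2
G(12) = mex{2,0,1} = 3
G(13) = mex{3,1,0} = 2
G(14) = mex{2,2,1} = 0
G(15) = mex{0,3,2} = 1
G(16) = mex{1,2,3} = 0
G(17) = mex{0,0,2} = 1
G(18) = mex{1,1,0} = 2
G(19) = mex{2,0,1} = 3
G(20) = mex{3,1,0} = 2
G(21) = mex{2,2,1} = 0
G(22) = mex{0,3,2} = 1
G(23) = mex{1,2,3} = 0
G(24) = mex{0,0,2} = 1
G(25) = mex{1,1,0} = 2
G(26) = mex{2,0,1} = 3
G(27) = mex{3,1,0} = 2
G(28) = mex{2,2,1} = 0
G(29) = mex{0,3,2} = 1
G(30) = mex{1,2,3} = 0
G(31) = mex{0,0,2} = 1
G(32) = mex{1,1,0} = 2
G(33) = mex{2,0,1} = 3
G(34) = mex{3,1,0} = 2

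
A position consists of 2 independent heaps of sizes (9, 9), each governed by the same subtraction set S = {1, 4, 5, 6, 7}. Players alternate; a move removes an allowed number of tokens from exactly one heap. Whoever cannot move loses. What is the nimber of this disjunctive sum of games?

All heaps use S = {1, 4, 5, 6, 7}:
G(0) = 0
G(1) = mex{0} = 1
G(2) = mex{1} = 0
G(3) = mex{0} = 1
G(4) = mex{1,0} = 2
G(5) = mex{2,1,0} = 3
G(6) = mex{3,0,1,0} = 2
G(7) = mex{2,1,0,1,0} = 3
G(8) = mex{3,2,1,0,1} = 4
G(9) = mex{4,3,2,1,0} = 5
Heap A: G(9) = 5.
Heap B: G(9) = 5.
Combined Grundy value = 5 ⊕ 5 = 0.

0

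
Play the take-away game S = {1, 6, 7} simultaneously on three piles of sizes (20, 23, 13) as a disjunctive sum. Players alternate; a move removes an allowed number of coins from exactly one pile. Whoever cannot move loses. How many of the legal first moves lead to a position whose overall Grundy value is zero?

All piles use S = {1, 6, 7}:
n :  0  1  2  3  4  5  6  7  8  9 10 11 12 13 14 15 16 17 18 19 20 21 22 23
G :  0  1  0  1  0  1  2  3  2  3  2  3  0  1  0  1  0  1  2  3  2  3  2  3
Pile A: G(20) = 2.
Pile B: G(23) = 3.
Pile C: G(13) = 1.
Combined Grundy value = 2 ⊕ 3 ⊕ 1 = 0.
A winning move leaves total XOR = 0, i.e. changes one component's Grundy value g to g ⊕ X where X is the current total.
Pile A: target g' = 2⊕0 = 2, but every legal move changes the Grundy value (mex property), so 0 moves.
Pile B: target g' = 3⊕0 = 3, but every legal move changes the Grundy value (mex property), so 0 moves.
Pile C: target g' = 1⊕0 = 1, but every legal move changes the Grundy value (mex property), so 0 moves.

0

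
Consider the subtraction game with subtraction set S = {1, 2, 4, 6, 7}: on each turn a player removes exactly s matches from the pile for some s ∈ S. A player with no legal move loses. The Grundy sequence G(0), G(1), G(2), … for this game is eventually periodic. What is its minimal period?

8

G(0) = 0
G(1) = mex{0} = 1
G(2) = mex{1,0} = 2
G(3) = mex{2,1} = 0
G(4) = mex{0,2,0} = 1
G(5) = mex{1,0,1} = 2
G(6) = mex{2,1,2,0} = 3
G(7) = mex{3,2,0,1,0} = 4
G(8) = mex{4,3,1,2,1} = 0
G(9) = mex{0,4,2,0,2} = 1
G(10) = mex{1,0,3,1,0} = 2
G(11) = mex{2,1,4,2,1} = 0
G(12) = mex{0,2,0,3,2} = 1
G(13) = mex{1,0,1,4,3} = 2
G(14) = mex{2,1,2,0,4} = 3
G(15) = mex{3,2,0,1,0} = 4
G(16) = mex{4,3,1,2,1} = 0
G(17) = mex{0,4,2,0,2} = 1
G(n+8) = G(n) holds for n = 0,…,6 (a full window of length max(S) = 7), so the sequence is purely periodic with period 8.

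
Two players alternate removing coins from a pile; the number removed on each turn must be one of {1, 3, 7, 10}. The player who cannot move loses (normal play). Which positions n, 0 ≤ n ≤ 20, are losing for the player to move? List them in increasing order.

G(0) = 0
G(1) = mex{0} = 1
G(2) = mex{1} = 0
G(3) = mex{0,0} = 1
G(4) = mex{1,1} = 0
G(5) = mex{0,0} = 1
G(6) = mex{1,1} = 0
G(7) = mex{0,0,0} = 1
G(8) = mex{1,1,1} = 0
G(9) = mex{0,0,0} = 1
G(10) = mex{1,1,1,0} = 2
G(11) = mex{2,0,0,1} = 3
G(12) = mex{3,1,1,0} = 2
G(13) = mex{2,2,0,1} = 3
G(14) = mex{3,3,1,0} = 2
G(15) = mex{2,2,0,1} = 3
G(16) = mex{3,3,1,0} = 2
G(17) = mex{2,2,2,1} = 0
G(18) = mex{0,3,3,0} = 1
G(19) = mex{1,2,2,1} = 0
G(20) = mex{0,0,3,2} = 1
P-positions are exactly the n with G(n) = 0.

0, 2, 4, 6, 8, 17, 19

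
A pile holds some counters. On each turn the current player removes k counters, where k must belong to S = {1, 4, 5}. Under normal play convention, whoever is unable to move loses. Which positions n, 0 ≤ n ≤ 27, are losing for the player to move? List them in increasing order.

n :  0  1  2  3  4  5  6  7  8  9 10 11 12 13 14 15 16 17 18 19 20 21 22 23 24 25 26 27
G :  0  1  0  1  2  3  2  3  0  1  0  1  2  3  2  3  0  1  0  1  2  3  2  3  0  1  0  1
P-positions are exactly the n with G(n) = 0.

0, 2, 8, 10, 16, 18, 24, 26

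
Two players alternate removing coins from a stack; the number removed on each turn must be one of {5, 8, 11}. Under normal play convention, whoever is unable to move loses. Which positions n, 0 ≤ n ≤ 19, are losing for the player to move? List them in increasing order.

G(0) = 0
G(1) = mex{} = 0
G(2) = mex{} = 0
G(3) = mex{} = 0
G(4) = mex{} = 0
G(5) = mex{0} = 1
G(6) = mex{0} = 1
G(7) = mex{0} = 1
G(8) = mex{0,0} = 1
G(9) = mex{0,0} = 1
G(10) = mex{1,0} = 2
G(11) = mex{1,0,0} = 2
G(12) = mex{1,0,0} = 2
G(13) = mex{1,1,0} = 2
G(14) = mex{1,1,0} = 2
G(15) = mex{2,1,0} = 3
G(16) = mex{2,1,1} = 0
G(17) = mex{2,1,1} = 0
G(18) = mex{2,2,1} = 0
G(19) = mex{2,2,1} = 0
P-positions are exactly the n with G(n) = 0.

0, 1, 2, 3, 4, 16, 17, 18, 19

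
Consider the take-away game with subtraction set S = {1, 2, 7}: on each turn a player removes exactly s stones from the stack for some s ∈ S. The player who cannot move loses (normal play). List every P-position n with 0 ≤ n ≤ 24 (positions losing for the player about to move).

n :  0  1  2  3  4  5  6  7  8  9 10 11 12 13 14 15 16 17 18 19 20 21 22 23 24
G :  0  1  2  0  1  2  0  1  2  0  1  2  0  1  2  0  1  2  0  1  2  0  1  2  0
P-positions are exactly the n with G(n) = 0.

0, 3, 6, 9, 12, 15, 18, 21, 24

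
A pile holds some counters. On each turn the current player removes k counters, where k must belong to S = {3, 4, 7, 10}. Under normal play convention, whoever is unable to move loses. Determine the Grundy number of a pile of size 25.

4

G(0) = 0
G(1) = mex{} = 0
G(2) = mex{} = 0
G(3) = mex{0} = 1
G(4) = mex{0,0} = 1
G(5) = mex{0,0} = 1
G(6) = mex{1,0} = 2
G(7) = mex{1,1,0} = 2
G(8) = mex{1,1,0} = 2
G(9) = mex{2,1,0} = 3
G(10) = mex{2,2,1,0} = 3
G(11) = mex{2,2,1,0} = 3
G(12) = mex{3,2,1,0} = 4
G(13) = mex{3,3,2,1} = 0
G(14) = mex{3,3,2,1} = 0
G(15) = mex{4,3,2,1} = 0
G(16) = mex{0,4,3,2} = 1
G(17) = mex{0,0,3,2} = 1
G(18) = mex{0,0,3,2} = 1
G(19) = mex{1,0,4,3} = 2
G(20) = mex{1,1,0,3} = 2
G(21) = mex{1,1,0,3} = 2
G(22) = mex{2,1,0,4} = 3
G(23) = mex{2,2,1,0} = 3
G(24) = mex{2,2,1,0} = 3
G(25) = mex{3,2,1,0} = 4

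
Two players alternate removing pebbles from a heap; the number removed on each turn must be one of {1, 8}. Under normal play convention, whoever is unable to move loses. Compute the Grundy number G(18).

0

G(0) = 0
G(1) = mex{0} = 1
G(2) = mex{1} = 0
G(3) = mex{0} = 1
G(4) = mex{1} = 0
G(5) = mex{0} = 1
G(6) = mex{1} = 0
G(7) = mex{0} = 1
G(8) = mex{1,0} = 2
G(9) = mex{2,1} = 0
G(10) = mex{0,0} = 1
G(11) = mex{1,1} = 0
G(12) = mex{0,0} = 1
G(13) = mex{1,1} = 0
G(14) = mex{0,0} = 1
G(15) = mex{1,1} = 0
G(16) = mex{0,2} = 1
G(17) = mex{1,0} = 2
G(18) = mex{2,1} = 0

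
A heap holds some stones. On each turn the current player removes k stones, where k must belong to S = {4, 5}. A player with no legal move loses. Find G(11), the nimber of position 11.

0

n :  0  1  2  3  4  5  6  7  8  9 10 11
G :  0  0  0  0  1  1  1  1  2  0  0  0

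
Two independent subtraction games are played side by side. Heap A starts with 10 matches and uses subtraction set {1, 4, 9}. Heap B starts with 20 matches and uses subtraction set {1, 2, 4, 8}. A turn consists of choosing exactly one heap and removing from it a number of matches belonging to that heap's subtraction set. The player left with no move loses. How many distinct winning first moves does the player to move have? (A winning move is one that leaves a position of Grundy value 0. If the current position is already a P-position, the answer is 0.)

Heap A, S = {1, 4, 9}:
n :  0  1  2  3  4  5  6  7  8  9 10
G :  0  1  0  1  2  0  1  0  1  2  0
G_A(10) = 0.
Heap B, S = {1, 2, 4, 8}:
n :  0  1  2  3  4  5  6  7  8  9 10 11 12 13 14 15 16 17 18 19 20
G :  0  1  2  0  1  2  0  1  2  0  1  2  0  1  2  0  1  2  0  1  2
G_B(20) = 2.
Combined Grundy value = 0 ⊕ 2 = 2.
A winning move leaves total XOR = 0, i.e. changes one component's Grundy value g to g ⊕ X where X is the current total.
Heap A: need g' = 0⊕2 = 2. Options: 10−1→G=2, 10−4→G=1, 10−9→G=1. Hits: 1.
Heap B: need g' = 2⊕2 = 0. Options: 20−1→G=1, 20−2→G=0, 20−4→G=1, 20−8→G=0. Hits: 2.

3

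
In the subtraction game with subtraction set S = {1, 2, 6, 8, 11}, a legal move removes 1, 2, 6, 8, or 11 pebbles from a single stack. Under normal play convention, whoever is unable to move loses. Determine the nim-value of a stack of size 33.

n :  0  1  2  3  4  5  6  7  8  9 10 11 12 13 14 15 16 17 18 19 20 21 22 23 24 25 26 27 28 29 30 31 32 33
G :  0  1  2  0  1  2  3  0  1  2  0  1  2  3  4  5  3  0  1  2  0  1  2  3  0  1  2  0  1  2  3  4  5  3

3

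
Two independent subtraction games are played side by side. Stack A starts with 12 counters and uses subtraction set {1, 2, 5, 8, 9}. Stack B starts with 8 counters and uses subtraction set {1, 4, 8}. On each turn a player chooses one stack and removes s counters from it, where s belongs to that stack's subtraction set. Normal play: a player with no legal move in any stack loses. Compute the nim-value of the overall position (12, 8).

Stack A, S = {1, 2, 5, 8, 9}:
G(0) = 0
G(1) = mex{0} = 1
G(2) = mex{1,0} = 2
G(3) = mex{2,1} = 0
G(4) = mex{0,2} = 1
G(5) = mex{1,0,0} = 2
G(6) = mex{2,1,1} = 0
G(7) = mex{0,2,2} = 1
G(8) = mex{1,0,0,0} = 2
G(9) = mex{2,1,1,1,0} = 3
G(10) = mex{3,2,2,2,1} = 0
G(11) = mex{0,3,0,0,2} = 1
G(12) = mex{1,0,1,1,0} = 2
G_A(12) = 2.
Stack B, S = {1, 4, 8}:
n : 0 1 2 3 4 5 6 7 8
G : 0 1 0 1 2 0 1 0 1
G_B(8) = 1.
Combined Grundy value = 2 ⊕ 1 = 3.

3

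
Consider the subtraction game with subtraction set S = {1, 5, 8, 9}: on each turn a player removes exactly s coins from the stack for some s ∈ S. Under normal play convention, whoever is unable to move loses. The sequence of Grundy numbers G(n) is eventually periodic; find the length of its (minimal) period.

16

n :  0  1  2  3  4  5  6  7  8  9 10 11 12 13 14 15 16 17 18 19 20 21 22 23 24 25 26 27 28 29 30 31 32 33
G :  0  1  0  1  0  1  0  1  2  3  2  3  2  3  2  3  0  1  0  1  0  1  0  1  2  3  2  3  2  3  2  3  0  1
G(n+16) = G(n) holds for n = 0,…,8 (a full window of length max(S) = 9), so the sequence is purely periodic with period 16.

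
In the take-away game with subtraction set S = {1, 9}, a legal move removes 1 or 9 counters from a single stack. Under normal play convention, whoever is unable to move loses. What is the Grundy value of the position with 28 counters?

0

G(0) = 0
G(1) = mex{0} = 1
G(2) = mex{1} = 0
G(3) = mex{0} = 1
G(4) = mex{1} = 0
G(5) = mex{0} = 1
G(6) = mex{1} = 0
G(7) = mex{0} = 1
G(8) = mex{1} = 0
G(9) = mex{0,0} = 1
G(10) = mex{1,1} = 0
G(11) = mex{0,0} = 1
G(12) = mex{1,1} = 0
G(13) = mex{0,0} = 1
G(14) = mex{1,1} = 0
G(15) = mex{0,0} = 1
G(16) = mex{1,1} = 0
G(17) = mex{0,0} = 1
G(18) = mex{1,1} = 0
G(19) = mex{0,0} = 1
G(20) = mex{1,1} = 0
G(21) = mex{0,0} = 1
G(22) = mex{1,1} = 0
G(23) = mex{0,0} = 1
G(24) = mex{1,1} = 0
G(25) = mex{0,0} = 1
G(26) = mex{1,1} = 0
G(27) = mex{0,0} = 1
G(28) = mex{1,1} = 0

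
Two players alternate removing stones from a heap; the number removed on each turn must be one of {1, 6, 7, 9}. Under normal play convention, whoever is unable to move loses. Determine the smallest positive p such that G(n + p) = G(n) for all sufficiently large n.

12

G(0) = 0
G(1) = mex{0} = 1
G(2) = mex{1} = 0
G(3) = mex{0} = 1
G(4) = mex{1} = 0
G(5) = mex{0} = 1
G(6) = mex{1,0} = 2
G(7) = mex{2,1,0} = 3
G(8) = mex{3,0,1} = 2
G(9) = mex{2,1,0,0} = 3
G(10) = mex{3,0,1,1} = 2
G(11) = mex{2,1,0,0} = 3
G(12) = mex{3,2,1,1} = 0
G(13) = mex{0,3,2,0} = 1
G(14) = mex{1,2,3,1} = 0
G(15) = mex{0,3,2,2} = 1
G(16) = mex{1,2,3,3} = 0
G(17) = mex{0,3,2,2} = 1
G(18) = mex{1,0,3,3} = 2
G(19) = mex{2,1,0,2} = 3
G(20) = mex{3,0,1,3} = 2
G(21) = mex{2,1,0,0} = 3
G(22) = mex{3,0,1,1} = 2
G(23) = mex{2,1,0,0} = 3
G(24) = mex{3,2,1,1} = 0
G(25) = mex{0,3,2,0} = 1
G(n+12) = G(n) holds for n = 0,…,8 (a full window of length max(S) = 9), so the sequence is purely periodic with period 12.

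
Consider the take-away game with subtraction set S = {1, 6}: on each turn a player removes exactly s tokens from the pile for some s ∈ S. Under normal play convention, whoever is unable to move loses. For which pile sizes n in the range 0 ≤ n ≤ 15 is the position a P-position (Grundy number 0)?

n :  0  1  2  3  4  5  6  7  8  9 10 11 12 13 14 15
G :  0  1  0  1  0  1  2  0  1  0  1  0  1  2  0  1
P-positions are exactly the n with G(n) = 0.

0, 2, 4, 7, 9, 11, 14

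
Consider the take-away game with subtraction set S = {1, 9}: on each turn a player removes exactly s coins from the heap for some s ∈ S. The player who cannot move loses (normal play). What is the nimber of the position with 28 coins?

0

G(0) = 0
G(1) = mex{0} = 1
G(2) = mex{1} = 0
G(3) = mex{0} = 1
G(4) = mex{1} = 0
G(5) = mex{0} = 1
G(6) = mex{1} = 0
G(7) = mex{0} = 1
G(8) = mex{1} = 0
G(9) = mex{0,0} = 1
G(10) = mex{1,1} = 0
G(11) = mex{0,0} = 1
G(12) = mex{1,1} = 0
G(13) = mex{0,0} = 1
G(14) = mex{1,1} = 0
G(15) = mex{0,0} = 1
G(16) = mex{1,1} = 0
G(17) = mex{0,0} = 1
G(18) = mex{1,1} = 0
G(19) = mex{0,0} = 1
G(20) = mex{1,1} = 0
G(21) = mex{0,0} = 1
G(22) = mex{1,1} = 0
G(23) = mex{0,0} = 1
G(24) = mex{1,1} = 0
G(25) = mex{0,0} = 1
G(26) = mex{1,1} = 0
G(27) = mex{0,0} = 1
G(28) = mex{1,1} = 0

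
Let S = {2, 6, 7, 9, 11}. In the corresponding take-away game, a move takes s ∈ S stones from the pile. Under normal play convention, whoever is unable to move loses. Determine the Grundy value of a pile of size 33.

n :  0  1  2  3  4  5  6  7  8  9 10 11 12 13 14 15 16 17 18 19 20 21 22 23 24 25 26 27 28 29 30 31 32 33
G :  0  0  1  1  0  0  1  1  2  2  3  3  2  2  3  3  4  0  0  1  1  0  0  1  1  2  2  3  3  2  2  3  3  4

4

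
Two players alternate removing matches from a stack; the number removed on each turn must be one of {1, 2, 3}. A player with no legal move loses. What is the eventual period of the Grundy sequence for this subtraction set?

4

n :  0  1  2  3  4  5  6  7  8  9 10 11 12 13 14
G :  0  1  2  3  0  1  2  3  0  1  2  3  0  1  2
G(n+4) = G(n) holds for n = 0,…,2 (a full window of length max(S) = 3), so the sequence is purely periodic with period 4.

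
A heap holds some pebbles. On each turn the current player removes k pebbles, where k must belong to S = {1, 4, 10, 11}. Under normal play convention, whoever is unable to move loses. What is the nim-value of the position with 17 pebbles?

3

n :  0  1  2  3  4  5  6  7  8  9 10 11 12 13 14 15 16 17
G :  0  1  0  1  2  0  1  0  1  2  3  2  3  4  0  1  2  3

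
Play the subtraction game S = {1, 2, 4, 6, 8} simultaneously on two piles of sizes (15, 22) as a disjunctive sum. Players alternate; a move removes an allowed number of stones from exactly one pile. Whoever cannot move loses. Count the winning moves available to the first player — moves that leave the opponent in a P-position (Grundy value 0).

0

All piles use S = {1, 2, 4, 6, 8}:
n :  0  1  2  3  4  5  6  7  8  9 10 11 12 13 14 15 16 17 18 19 20 21 22
G :  0  1  2  0  1  2  3  4  5  3  0  1  2  0  1  2  3  4  5  3  0  1  2
Pile A: G(15) = 2.
Pile B: G(22) = 2.
Combined Grundy value = 2 ⊕ 2 = 0.
A winning move leaves total XOR = 0, i.e. changes one component's Grundy value g to g ⊕ X where X is the current total.
Pile A: target g' = 2⊕0 = 2, but every legal move changes the Grundy value (mex property), so 0 moves.
Pile B: target g' = 2⊕0 = 2, but every legal move changes the Grundy value (mex property), so 0 moves.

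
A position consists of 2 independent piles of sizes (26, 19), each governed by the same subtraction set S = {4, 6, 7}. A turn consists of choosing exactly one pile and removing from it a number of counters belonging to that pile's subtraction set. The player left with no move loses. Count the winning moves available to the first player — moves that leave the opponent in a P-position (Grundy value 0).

3

All piles use S = {4, 6, 7}:
G(0) = 0
G(1) = mex{} = 0
G(2) = mex{} = 0
G(3) = mex{} = 0
G(4) = mex{0} = 1
G(5) = mex{0} = 1
G(6) = mex{0,0} = 1
G(7) = mex{0,0,0} = 1
G(8) = mex{1,0,0} = 2
G(9) = mex{1,0,0} = 2
G(10) = mex{1,1,0} = 2
G(11) = mex{1,1,1} = 0
G(12) = mex{2,1,1} = 0
G(13) = mex{2,1,1} = 0
G(14) = mex{2,2,1} = 0
G(15) = mex{0,2,2} = 1
G(16) = mex{0,2,2} = 1
G(17) = mex{0,0,2} = 1
G(18) = mex{0,0,0} = 1
G(19) = mex{1,0,0} = 2
G(20) = mex{1,0,0} = 2
G(21) = mex{1,1,0} = 2
G(22) = mex{1,1,1} = 0
G(23) = mex{2,1,1} = 0
G(24) = mex{2,1,1} = 0
G(25) = mex{2,2,1} = 0
G(26) = mex{0,2,2} = 1
Pile A: G(26) = 1.
Pile B: G(19) = 2.
Combined Grundy value = 1 ⊕ 2 = 3.
A winning move leaves total XOR = 0, i.e. changes one component's Grundy value g to g ⊕ X where X is the current total.
Pile A: need g' = 1⊕3 = 2. Options: 26−4→G=0, 26−6→G=2, 26−7→G=2. Hits: 2.
Pile B: need g' = 2⊕3 = 1. Options: 19−4→G=1, 19−6→G=0, 19−7→G=0. Hits: 1.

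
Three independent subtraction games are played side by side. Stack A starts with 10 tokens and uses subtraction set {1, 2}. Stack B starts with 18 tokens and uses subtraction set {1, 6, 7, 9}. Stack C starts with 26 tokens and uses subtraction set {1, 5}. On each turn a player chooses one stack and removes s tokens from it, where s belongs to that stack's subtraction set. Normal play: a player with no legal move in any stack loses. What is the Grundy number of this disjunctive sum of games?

Stack A, S = {1, 2}:
G(0) = 0
G(1) = mex{0} = 1
G(2) = mex{1,0} = 2
G(3) = mex{2,1} = 0
G(4) = mex{0,2} = 1
G(5) = mex{1,0} = 2
G(6) = mex{2,1} = 0
G(7) = mex{0,2} = 1
G(8) = mex{1,0} = 2
G(9) = mex{2,1} = 0
G(10) = mex{0,2} = 1
G_A(10) = 1.
Stack B, S = {1, 6, 7, 9}:
n :  0  1  2  3  4  5  6  7  8  9 10 11 12 13 14 15 16 17 18
G :  0  1  0  1  0  1  2  3  2  3  2  3  0  1  0  1  0  1  2
G_B(18) = 2.
Stack C, S = {1, 5}:
n :  0  1  2  3  4  5  6  7  8  9 10 11 12 13 14 15 16 17 18 19 20 21 22 23 24 25 26
G :  0  1  0  1  0  1  0  1  0  1  0  1  0  1  0  1  0  1  0  1  0  1  0  1  0  1  0
G_C(26) = 0.
Combined Grundy value = 1 ⊕ 2 ⊕ 0 = 3.

3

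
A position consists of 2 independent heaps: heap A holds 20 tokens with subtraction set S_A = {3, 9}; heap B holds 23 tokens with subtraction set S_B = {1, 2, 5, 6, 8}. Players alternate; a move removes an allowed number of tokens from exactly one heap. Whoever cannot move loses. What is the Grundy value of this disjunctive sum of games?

2

Heap A, S = {3, 9}:
G(0) = 0
G(1) = mex{} = 0
G(2) = mex{} = 0
G(3) = mex{0} = 1
G(4) = mex{0} = 1
G(5) = mex{0} = 1
G(6) = mex{1} = 0
G(7) = mex{1} = 0
G(8) = mex{1} = 0
G(9) = mex{0,0} = 1
G(10) = mex{0,0} = 1
G(11) = mex{0,0} = 1
G(12) = mex{1,1} = 0
G(13) = mex{1,1} = 0
G(14) = mex{1,1} = 0
G(15) = mex{0,0} = 1
G(16) = mex{0,0} = 1
G(17) = mex{0,0} = 1
G(18) = mex{1,1} = 0
G(19) = mex{1,1} = 0
G(20) = mex{1,1} = 0
G_A(20) = 0.
Heap B, S = {1, 2, 5, 6, 8}:
G(0) = 0
G(1) = mex{0} = 1
G(2) = mex{1,0} = 2
G(3) = mex{2,1} = 0
G(4) = mex{0,2} = 1
G(5) = mex{1,0,0} = 2
G(6) = mex{2,1,1,0} = 3
G(7) = mex{3,2,2,1} = 0
G(8) = mex{0,3,0,2,0} = 1
G(9) = mex{1,0,1,0,1} = 2
G(10) = mex{2,1,2,1,2} = 0
G(11) = mex{0,2,3,2,0} = 1
G(12) = mex{1,0,0,3,1} = 2
G(13) = mex{2,1,1,0,2} = 3
G(14) = mex{3,2,2,1,3} = 0
G(15) = mex{0,3,0,2,0} = 1
G(16) = mex{1,0,1,0,1} = 2
G(17) = mex{2,1,2,1,2} = 0
G(18) = mex{0,2,3,2,0} = 1
G(19) = mex{1,0,0,3,1} = 2
G(20) = mex{2,1,1,0,2} = 3
G(21) = mex{3,2,2,1,3} = 0
G(22) = mex{0,3,0,2,0} = 1
G(23) = mex{1,0,1,0,1} = 2
G_B(23) = 2.
Combined Grundy value = 0 ⊕ 2 = 2.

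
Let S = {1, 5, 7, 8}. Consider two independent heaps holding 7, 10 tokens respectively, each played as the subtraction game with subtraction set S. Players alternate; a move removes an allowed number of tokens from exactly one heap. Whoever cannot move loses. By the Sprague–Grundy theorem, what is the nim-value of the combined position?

All heaps use S = {1, 5, 7, 8}:
G(0) = 0
G(1) = mex{0} = 1
G(2) = mex{1} = 0
G(3) = mex{0} = 1
G(4) = mex{1} = 0
G(5) = mex{0,0} = 1
G(6) = mex{1,1} = 0
G(7) = mex{0,0,0} = 1
G(8) = mex{1,1,1,0} = 2
G(9) = mex{2,0,0,1} = 3
G(10) = mex{3,1,1,0} = 2
Heap A: G(7) = 1.
Heap B: G(10) = 2.
Combined Grundy value = 1 ⊕ 2 = 3.

3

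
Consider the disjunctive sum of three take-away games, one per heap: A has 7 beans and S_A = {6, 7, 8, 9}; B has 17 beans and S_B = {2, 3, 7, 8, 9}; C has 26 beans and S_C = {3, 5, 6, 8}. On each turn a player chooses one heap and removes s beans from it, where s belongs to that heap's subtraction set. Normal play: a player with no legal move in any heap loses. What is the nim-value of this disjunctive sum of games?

Heap A, S = {6, 7, 8, 9}:
n : 0 1 2 3 4 5 6 7
G : 0 0 0 0 0 0 1 1
G_A(7) = 1.
Heap B, S = {2, 3, 7, 8, 9}:
n :  0  1  2  3  4  5  6  7  8  9 10 11 12 13 14 15 16 17
G :  0  0  1  1  2  0  0  1  1  2  2  0  3  1  2  2  0  0
G_B(17) = 0.
Heap C, S = {3, 5, 6, 8}:
n :  0  1  2  3  4  5  6  7  8  9 10 11 12 13 14 15 16 17 18 19 20 21 22 23 24 25 26
G :  0  0  0  1  1  1  2  2  2  3  3  0  0  0  1  1  1  2  2  2  3  3  0  0  0  1  1
G_C(26) = 1.
Combined Grundy value = 1 ⊕ 0 ⊕ 1 = 0.

0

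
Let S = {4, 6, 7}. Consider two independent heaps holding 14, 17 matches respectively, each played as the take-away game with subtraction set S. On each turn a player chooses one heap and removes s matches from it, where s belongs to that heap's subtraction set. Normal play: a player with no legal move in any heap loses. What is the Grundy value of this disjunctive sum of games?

1

All heaps use S = {4, 6, 7}:
G(0) = 0
G(1) = mex{} = 0
G(2) = mex{} = 0
G(3) = mex{} = 0
G(4) = mex{0} = 1
G(5) = mex{0} = 1
G(6) = mex{0,0} = 1
G(7) = mex{0,0,0} = 1
G(8) = mex{1,0,0} = 2
G(9) = mex{1,0,0} = 2
G(10) = mex{1,1,0} = 2
G(11) = mex{1,1,1} = 0
G(12) = mex{2,1,1} = 0
G(13) = mex{2,1,1} = 0
G(14) = mex{2,2,1} = 0
G(15) = mex{0,2,2} = 1
G(16) = mex{0,2,2} = 1
G(17) = mex{0,0,2} = 1
Heap A: G(14) = 0.
Heap B: G(17) = 1.
Combined Grundy value = 0 ⊕ 1 = 1.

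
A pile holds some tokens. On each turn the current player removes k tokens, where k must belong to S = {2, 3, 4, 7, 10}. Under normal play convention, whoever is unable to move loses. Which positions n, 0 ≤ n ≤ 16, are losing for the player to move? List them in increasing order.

G(0) = 0
G(1) = mex{} = 0
G(2) = mex{0} = 1
G(3) = mex{0,0} = 1
G(4) = mex{1,0,0} = 2
G(5) = mex{1,1,0} = 2
G(6) = mex{2,1,1} = 0
G(7) = mex{2,2,1,0} = 3
G(8) = mex{0,2,2,0} = 1
G(9) = mex{3,0,2,1} = 4
G(10) = mex{1,3,0,1,0} = 2
G(11) = mex{4,1,3,2,0} = 5
G(12) = mex{2,4,1,2,1} = 0
G(13) = mex{5,2,4,0,1} = 3
G(14) = mex{0,5,2,3,2} = 1
G(15) = mex{3,0,5,1,2} = 4
G(16) = mex{1,3,0,4,0} = 2
P-positions are exactly the n with G(n) = 0.

0, 1, 6, 12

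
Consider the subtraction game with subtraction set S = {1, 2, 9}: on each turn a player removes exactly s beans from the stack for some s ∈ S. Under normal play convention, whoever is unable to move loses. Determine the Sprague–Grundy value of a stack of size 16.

n :  0  1  2  3  4  5  6  7  8  9 10 11 12 13 14 15 16
G :  0  1  2  0  1  2  0  1  2  3  0  1  2  0  1  2  0

0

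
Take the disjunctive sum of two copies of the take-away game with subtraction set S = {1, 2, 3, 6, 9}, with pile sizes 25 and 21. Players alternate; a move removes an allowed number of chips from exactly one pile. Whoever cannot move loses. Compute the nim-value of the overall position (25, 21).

0

All piles use S = {1, 2, 3, 6, 9}:
n :  0  1  2  3  4  5  6  7  8  9 10 11 12 13 14 15 16 17 18 19 20 21 22 23 24 25
G :  0  1  2  3  0  1  2  3  0  1  2  3  0  1  2  3  0  1  2  3  0  1  2  3  0  1
Pile A: G(25) = 1.
Pile B: G(21) = 1.
Combined Grundy value = 1 ⊕ 1 = 0.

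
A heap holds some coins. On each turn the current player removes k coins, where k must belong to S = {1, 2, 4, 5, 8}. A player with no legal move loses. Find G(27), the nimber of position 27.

0

G(0) = 0
G(1) = mex{0} = 1
G(2) = mex{1,0} = 2
G(3) = mex{2,1} = 0
G(4) = mex{0,2,0} = 1
G(5) = mex{1,0,1,0} = 2
G(6) = mex{2,1,2,1} = 0
G(7) = mex{0,2,0,2} = 1
G(8) = mex{1,0,1,0,0} = 2
G(9) = mex{2,1,2,1,1} = 0
G(10) = mex{0,2,0,2,2} = 1
G(11) = mex{1,0,1,0,0} = 2
G(12) = mex{2,1,2,1,1} = 0
G(13) = mex{0,2,0,2,2} = 1
G(14) = mex{1,0,1,0,0} = 2
G(15) = mex{2,1,2,1,1} = 0
G(16) = mex{0,2,0,2,2} = 1
G(17) = mex{1,0,1,0,0} = 2
G(18) = mex{2,1,2,1,1} = 0
G(19) = mex{0,2,0,2,2} = 1
G(20) = mex{1,0,1,0,0} = 2
G(21) = mex{2,1,2,1,1} = 0
G(22) = mex{0,2,0,2,2} = 1
G(23) = mex{1,0,1,0,0} = 2
G(24) = mex{2,1,2,1,1} = 0
G(25) = mex{0,2,0,2,2} = 1
G(26) = mex{1,0,1,0,0} = 2
G(27) = mex{2,1,2,1,1} = 0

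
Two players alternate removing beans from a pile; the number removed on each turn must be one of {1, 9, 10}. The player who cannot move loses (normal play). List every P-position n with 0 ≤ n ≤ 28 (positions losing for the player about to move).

0, 2, 4, 6, 8, 19, 21, 23, 25, 27

n :  0  1  2  3  4  5  6  7  8  9 10 11 12 13 14 15 16 17 18 19 20 21 22 23 24 25 26 27 28
G :  0  1  0  1  0  1  0  1  0  1  2  3  2  3  2  3  2  3  2  0  1  0  1  0  1  0  1  0  1
P-positions are exactly the n with G(n) = 0.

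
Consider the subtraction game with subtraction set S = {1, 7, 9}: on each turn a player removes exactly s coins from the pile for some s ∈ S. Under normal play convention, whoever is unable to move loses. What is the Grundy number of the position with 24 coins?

n :  0  1  2  3  4  5  6  7  8  9 10 11 12 13 14 15 16 17 18 19 20 21 22 23 24
G :  0  1  0  1  0  1  0  1  0  1  0  1  0  1  0  1  0  1  0  1  0  1  0  1  0

0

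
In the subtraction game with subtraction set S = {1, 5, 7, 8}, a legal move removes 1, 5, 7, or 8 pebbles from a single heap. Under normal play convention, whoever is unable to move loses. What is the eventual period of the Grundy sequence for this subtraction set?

15

n :  0  1  2  3  4  5  6  7  8  9 10 11 12 13 14 15 16 17 18 19 20 21 22 23 24 25 26 27 28 29 30 31
G :  0  1  0  1  0  1  0  1  2  3  2  3  2  3  2  0  1  0  1  0  1  0  1  2  3  2  3  2  3  2  0  1
G(n+15) = G(n) holds for n = 0,…,7 (a full window of length max(S) = 8), so the sequence is purely periodic with period 15.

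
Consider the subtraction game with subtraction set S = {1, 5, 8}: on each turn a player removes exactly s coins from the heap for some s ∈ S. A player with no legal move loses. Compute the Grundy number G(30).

n :  0  1  2  3  4  5  6  7  8  9 10 11 12 13 14 15 16 17 18 19 20 21 22 23 24 25 26 27 28 29 30
G :  0  1  0  1  0  1  0  1  2  3  2  3  2  0  1  0  1  0  1  0  1  2  3  2  3  2  0  1  0  1  0

0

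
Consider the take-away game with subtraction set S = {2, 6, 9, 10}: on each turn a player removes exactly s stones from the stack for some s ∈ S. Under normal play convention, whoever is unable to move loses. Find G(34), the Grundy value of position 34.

3

G(0) = 0
G(1) = mex{} = 0
G(2) = mex{0} = 1
G(3) = mex{0} = 1
G(4) = mex{1} = 0
G(5) = mex{1} = 0
G(6) = mex{0,0} = 1
G(7) = mex{0,0} = 1
G(8) = mex{1,1} = 0
G(9) = mex{1,1,0} = 2
G(10) = mex{0,0,0,0} = 1
G(11) = mex{2,0,1,0} = 3
G(12) = mex{1,1,1,1} = 0
G(13) = mex{3,1,0,1} = 2
G(14) = mex{0,0,0,0} = 1
G(15) = mex{2,2,1,0} = 3
G(16) = mex{1,1,1,1} = 0
G(17) = mex{3,3,0,1} = 2
G(18) = mex{0,0,2,0} = 1
G(19) = mex{2,2,1,2} = 0
G(20) = mex{1,1,3,1} = 0
G(21) = mex{0,3,0,3} = 1
G(22) = mex{0,0,2,0} = 1
G(23) = mex{1,2,1,2} = 0
G(24) = mex{1,1,3,1} = 0
G(25) = mex{0,0,0,3} = 1
G(26) = mex{0,0,2,0} = 1
G(27) = mex{1,1,1,2} = 0
G(28) = mex{1,1,0,1} = 2
G(29) = mex{0,0,0,0} = 1
G(30) = mex{2,0,1,0} = 3
G(31) = mex{1,1,1,1} = 0
G(32) = mex{3,1,0,1} = 2
G(33) = mex{0,0,0,0} = 1
G(34) = mex{2,2,1,0} = 3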